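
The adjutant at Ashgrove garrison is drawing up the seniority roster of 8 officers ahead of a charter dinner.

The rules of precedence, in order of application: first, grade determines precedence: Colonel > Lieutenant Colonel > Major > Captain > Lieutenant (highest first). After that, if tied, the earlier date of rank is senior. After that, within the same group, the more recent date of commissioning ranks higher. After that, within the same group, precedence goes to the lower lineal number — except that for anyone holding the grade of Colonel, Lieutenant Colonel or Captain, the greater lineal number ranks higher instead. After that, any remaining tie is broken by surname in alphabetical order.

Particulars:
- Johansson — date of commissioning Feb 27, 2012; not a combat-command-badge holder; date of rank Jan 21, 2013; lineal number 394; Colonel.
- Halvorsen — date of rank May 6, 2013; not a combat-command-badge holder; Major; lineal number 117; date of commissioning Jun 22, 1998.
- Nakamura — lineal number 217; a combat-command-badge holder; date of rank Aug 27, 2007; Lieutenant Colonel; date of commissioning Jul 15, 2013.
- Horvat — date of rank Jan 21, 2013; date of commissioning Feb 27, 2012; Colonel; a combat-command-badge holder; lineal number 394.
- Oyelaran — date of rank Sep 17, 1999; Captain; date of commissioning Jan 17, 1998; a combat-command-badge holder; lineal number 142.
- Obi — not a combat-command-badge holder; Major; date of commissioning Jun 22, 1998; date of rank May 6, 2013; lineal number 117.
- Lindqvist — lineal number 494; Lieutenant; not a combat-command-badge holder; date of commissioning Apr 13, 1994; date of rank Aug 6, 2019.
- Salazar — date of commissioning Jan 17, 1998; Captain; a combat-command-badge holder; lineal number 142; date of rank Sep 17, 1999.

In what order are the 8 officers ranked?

By grade: Horvat and Johansson (Colonel); then Nakamura (Lieutenant Colonel); then Halvorsen and Obi (Major); then Oyelaran and Salazar (Captain); then Lindqvist (Lieutenant).
Horvat and Johansson both have date of rank Jan 21, 2013, so the next rule applies.
Horvat and Johansson both have date of commissioning Feb 27, 2012, so the next rule applies.
Horvat and Johansson both have lineal number 394, so the next rule applies.
Among Horvat and Johansson, alphabetically by surname: Horvat before Johansson.
Halvorsen and Obi both have date of rank May 6, 2013, so the next rule applies.
Halvorsen and Obi both have date of commissioning Jun 22, 1998, so the next rule applies.
Halvorsen and Obi both have lineal number 117, so the next rule applies.
Among Halvorsen and Obi, alphabetically by surname: Halvorsen before Obi.
Oyelaran and Salazar both have date of rank Sep 17, 1999, so the next rule applies.
Oyelaran and Salazar both have date of commissioning Jan 17, 1998, so the next rule applies.
Oyelaran and Salazar both have lineal number 142, so the next rule applies.
Among Oyelaran and Salazar, alphabetically by surname: Oyelaran before Salazar.
Full order: Horvat, Johansson, Nakamura, Halvorsen, Obi, Oyelaran, Salazar, Lindqvist.

Horvat, Johansson, Nakamura, Halvorsen, Obi, Oyelaran, Salazar, Lindqvist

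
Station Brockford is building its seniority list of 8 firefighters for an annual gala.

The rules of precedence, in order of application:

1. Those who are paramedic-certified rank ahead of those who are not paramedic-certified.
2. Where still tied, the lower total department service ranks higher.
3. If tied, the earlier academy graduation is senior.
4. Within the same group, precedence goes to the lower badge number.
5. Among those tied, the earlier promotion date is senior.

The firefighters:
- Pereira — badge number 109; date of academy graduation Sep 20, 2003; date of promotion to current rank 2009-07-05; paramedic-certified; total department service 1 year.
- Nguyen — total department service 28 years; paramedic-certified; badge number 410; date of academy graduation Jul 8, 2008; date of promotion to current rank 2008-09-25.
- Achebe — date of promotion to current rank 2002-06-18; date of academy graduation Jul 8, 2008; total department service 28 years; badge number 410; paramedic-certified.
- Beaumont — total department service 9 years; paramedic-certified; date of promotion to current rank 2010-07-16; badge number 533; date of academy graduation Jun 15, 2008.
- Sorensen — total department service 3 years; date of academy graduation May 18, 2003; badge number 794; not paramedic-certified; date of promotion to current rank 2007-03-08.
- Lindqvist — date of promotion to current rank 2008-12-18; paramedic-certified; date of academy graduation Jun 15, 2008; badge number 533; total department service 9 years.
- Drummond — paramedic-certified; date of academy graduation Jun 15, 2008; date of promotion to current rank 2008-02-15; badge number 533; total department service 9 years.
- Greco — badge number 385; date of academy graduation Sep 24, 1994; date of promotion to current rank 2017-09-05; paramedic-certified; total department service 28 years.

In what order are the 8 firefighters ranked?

By the first rule: Pereira, Drummond, Lindqvist, Beaumont, Greco, Achebe and Nguyen (each paramedic-certified); then Sorensen (not paramedic-certified).
Among Pereira, Drummond, Lindqvist, Beaumont, Greco, Achebe and Nguyen, by total department service (lower first): Pereira (1 year) before Drummond, Lindqvist and Beaumont (9 years) before Greco, Achebe and Nguyen (28 years).
Drummond, Lindqvist and Beaumont all have date of academy graduation Jun 15, 2008, so the next rule applies.
Drummond, Lindqvist and Beaumont all have badge number 533, so the next rule applies.
Among Drummond, Lindqvist and Beaumont, by date of promotion to current rank (earlier first): Drummond (2008-02-15) before Lindqvist (2008-12-18) before Beaumont (2010-07-16).
Among Greco, Achebe and Nguyen, by date of academy graduation (earlier first): Greco (Sep 24, 1994) before Achebe and Nguyen (Jul 8, 2008).
Achebe and Nguyen both have badge number 410, so the next rule applies.
Among Achebe and Nguyen, by date of promotion to current rank (earlier first): Achebe (2002-06-18) before Nguyen (2008-09-25).
Full order: Pereira, Drummond, Lindqvist, Beaumont, Greco, Achebe, Nguyen, Sorensen.

Pereira, Drummond, Lindqvist, Beaumont, Greco, Achebe, Nguyen, Sorensen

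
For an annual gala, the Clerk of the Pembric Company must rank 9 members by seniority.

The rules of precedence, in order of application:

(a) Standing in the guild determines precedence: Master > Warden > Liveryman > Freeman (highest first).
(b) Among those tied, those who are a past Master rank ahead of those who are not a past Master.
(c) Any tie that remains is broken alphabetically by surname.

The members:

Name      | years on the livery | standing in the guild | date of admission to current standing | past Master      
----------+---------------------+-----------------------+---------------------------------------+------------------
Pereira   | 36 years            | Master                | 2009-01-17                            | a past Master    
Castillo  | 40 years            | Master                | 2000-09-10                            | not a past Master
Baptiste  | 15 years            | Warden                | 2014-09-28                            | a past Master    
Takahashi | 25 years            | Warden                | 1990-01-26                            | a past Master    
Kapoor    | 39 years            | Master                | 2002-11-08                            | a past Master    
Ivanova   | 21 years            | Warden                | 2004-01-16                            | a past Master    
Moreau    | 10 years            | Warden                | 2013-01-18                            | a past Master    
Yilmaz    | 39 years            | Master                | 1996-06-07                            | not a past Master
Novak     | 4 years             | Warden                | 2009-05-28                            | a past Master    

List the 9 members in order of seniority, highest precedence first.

By standing in the guild: Kapoor, Pereira, Castillo and Yilmaz (Master); then Baptiste, Ivanova, Moreau, Novak and Takahashi (Warden).
Among Kapoor, Pereira, Castillo and Yilmaz, a past Master before not a past Master: Kapoor and Pereira (a past Master) before Castillo and Yilmaz (not a past Master).
Among Kapoor and Pereira, alphabetically by surname: Kapoor before Pereira.
Among Castillo and Yilmaz, alphabetically by surname: Castillo before Yilmaz.
Baptiste, Ivanova, Moreau, Novak and Takahashi are each a past Master, so the next rule applies.
Among Baptiste, Ivanova, Moreau, Novak and Takahashi, alphabetically by surname: Baptiste before Ivanova before Moreau before Novak before Takahashi.
Full order: Kapoor, Pereira, Castillo, Yilmaz, Baptiste, Ivanova, Moreau, Novak, Takahashi.

Kapoor, Pereira, Castillo, Yilmaz, Baptiste, Ivanova, Moreau, Novak, Takahashi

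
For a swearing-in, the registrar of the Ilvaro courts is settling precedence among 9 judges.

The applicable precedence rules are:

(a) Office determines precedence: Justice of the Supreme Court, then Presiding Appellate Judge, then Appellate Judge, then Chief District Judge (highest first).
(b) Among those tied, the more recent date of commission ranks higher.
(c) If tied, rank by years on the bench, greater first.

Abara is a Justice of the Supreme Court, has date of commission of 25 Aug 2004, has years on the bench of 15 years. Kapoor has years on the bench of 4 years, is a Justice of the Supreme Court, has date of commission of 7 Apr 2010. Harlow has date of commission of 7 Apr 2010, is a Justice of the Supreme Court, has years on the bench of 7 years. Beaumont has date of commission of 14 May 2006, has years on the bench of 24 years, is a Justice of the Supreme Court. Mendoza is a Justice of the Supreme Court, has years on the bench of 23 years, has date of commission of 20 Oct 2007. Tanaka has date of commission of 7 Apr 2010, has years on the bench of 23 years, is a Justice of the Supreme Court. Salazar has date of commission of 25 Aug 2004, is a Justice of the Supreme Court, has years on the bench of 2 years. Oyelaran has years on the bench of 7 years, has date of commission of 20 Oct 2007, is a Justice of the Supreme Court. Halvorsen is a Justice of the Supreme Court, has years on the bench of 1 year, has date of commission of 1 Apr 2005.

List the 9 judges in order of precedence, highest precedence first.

Tanaka, Harlow, Kapoor, Mendoza, Oyelaran, Beaumont, Halvorsen, Abara, Salazar

By office: Tanaka, Harlow, Kapoor, Mendoza, Oyelaran, Beaumont, Halvorsen, Abara and Salazar (Justice of the Supreme Court).
Among Tanaka, Harlow, Kapoor, Mendoza, Oyelaran, Beaumont, Halvorsen, Abara and Salazar, by date of commission (later first): Tanaka, Harlow and Kapoor (7 Apr 2010) before Mendoza and Oyelaran (20 Oct 2007) before Beaumont (14 May 2006) before Halvorsen (1 Apr 2005) before Abara and Salazar (25 Aug 2004).
Among Tanaka, Harlow and Kapoor, by years on the bench (higher first): Tanaka (23 years) before Harlow (7 years) before Kapoor (4 years).
Among Mendoza and Oyelaran, by years on the bench (higher first): Mendoza (23 years) before Oyelaran (7 years).
Among Abara and Salazar, by years on the bench (higher first): Abara (15 years) before Salazar (2 years).
Full order: Tanaka, Harlow, Kapoor, Mendoza, Oyelaran, Beaumont, Halvorsen, Abara, Salazar.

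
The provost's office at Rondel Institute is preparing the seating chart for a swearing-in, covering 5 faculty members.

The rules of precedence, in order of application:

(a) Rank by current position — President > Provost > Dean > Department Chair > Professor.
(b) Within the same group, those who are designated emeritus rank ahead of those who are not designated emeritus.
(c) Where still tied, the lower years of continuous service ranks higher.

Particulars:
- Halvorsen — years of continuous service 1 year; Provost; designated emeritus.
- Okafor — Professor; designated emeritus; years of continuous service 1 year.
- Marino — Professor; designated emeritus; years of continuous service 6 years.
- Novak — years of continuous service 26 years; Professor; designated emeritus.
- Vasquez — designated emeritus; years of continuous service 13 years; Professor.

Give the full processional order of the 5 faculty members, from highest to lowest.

Halvorsen, Okafor, Marino, Vasquez, Novak

By current position: Halvorsen (Provost); then Okafor, Marino, Vasquez and Novak (Professor).
Okafor, Marino, Vasquez and Novak are each designated emeritus, so the next rule applies.
Among Okafor, Marino, Vasquez and Novak, by years of continuous service (lower first): Okafor (1 year) before Marino (6 years) before Vasquez (13 years) before Novak (26 years).
Full order: Halvorsen, Okafor, Marino, Vasquez, Novak.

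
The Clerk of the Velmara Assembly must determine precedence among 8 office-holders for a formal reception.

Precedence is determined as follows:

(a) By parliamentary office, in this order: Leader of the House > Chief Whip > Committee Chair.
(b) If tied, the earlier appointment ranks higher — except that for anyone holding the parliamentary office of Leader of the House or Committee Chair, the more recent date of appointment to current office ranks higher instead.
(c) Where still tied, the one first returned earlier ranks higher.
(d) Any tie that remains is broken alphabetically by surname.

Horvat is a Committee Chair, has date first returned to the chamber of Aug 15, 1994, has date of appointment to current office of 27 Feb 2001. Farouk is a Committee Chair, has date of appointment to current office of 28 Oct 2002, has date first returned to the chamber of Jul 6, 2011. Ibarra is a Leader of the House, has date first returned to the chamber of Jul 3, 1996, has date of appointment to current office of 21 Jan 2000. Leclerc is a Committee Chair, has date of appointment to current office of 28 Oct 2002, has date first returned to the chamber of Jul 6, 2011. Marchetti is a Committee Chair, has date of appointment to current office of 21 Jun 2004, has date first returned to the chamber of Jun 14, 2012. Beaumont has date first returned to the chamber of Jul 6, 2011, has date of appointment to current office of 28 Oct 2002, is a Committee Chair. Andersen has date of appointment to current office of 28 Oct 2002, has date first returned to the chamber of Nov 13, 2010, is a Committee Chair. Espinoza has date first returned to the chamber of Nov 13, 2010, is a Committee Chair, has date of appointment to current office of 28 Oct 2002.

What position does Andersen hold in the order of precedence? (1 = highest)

By parliamentary office: Ibarra (Leader of the House); then Marchetti, Andersen, Espinoza, Beaumont, Farouk, Leclerc and Horvat (Committee Chair).
Among Marchetti, Andersen, Espinoza, Beaumont, Farouk, Leclerc and Horvat, by date of appointment to current office (later first) (reversed rule for this group): Marchetti (21 Jun 2004) before Andersen, Espinoza, Beaumont, Farouk and Leclerc (28 Oct 2002) before Horvat (27 Feb 2001).
Among Andersen, Espinoza, Beaumont, Farouk and Leclerc, by date first returned to the chamber (earlier first): Andersen and Espinoza (Nov 13, 2010) before Beaumont, Farouk and Leclerc (Jul 6, 2011).
Among Andersen and Espinoza, alphabetically by surname: Andersen before Espinoza.
Among Beaumont, Farouk and Leclerc, alphabetically by surname: Beaumont before Farouk before Leclerc.
Order: Ibarra, Marchetti, Andersen, Espinoza, Beaumont, Farouk, Leclerc, Horvat. So position 3.

3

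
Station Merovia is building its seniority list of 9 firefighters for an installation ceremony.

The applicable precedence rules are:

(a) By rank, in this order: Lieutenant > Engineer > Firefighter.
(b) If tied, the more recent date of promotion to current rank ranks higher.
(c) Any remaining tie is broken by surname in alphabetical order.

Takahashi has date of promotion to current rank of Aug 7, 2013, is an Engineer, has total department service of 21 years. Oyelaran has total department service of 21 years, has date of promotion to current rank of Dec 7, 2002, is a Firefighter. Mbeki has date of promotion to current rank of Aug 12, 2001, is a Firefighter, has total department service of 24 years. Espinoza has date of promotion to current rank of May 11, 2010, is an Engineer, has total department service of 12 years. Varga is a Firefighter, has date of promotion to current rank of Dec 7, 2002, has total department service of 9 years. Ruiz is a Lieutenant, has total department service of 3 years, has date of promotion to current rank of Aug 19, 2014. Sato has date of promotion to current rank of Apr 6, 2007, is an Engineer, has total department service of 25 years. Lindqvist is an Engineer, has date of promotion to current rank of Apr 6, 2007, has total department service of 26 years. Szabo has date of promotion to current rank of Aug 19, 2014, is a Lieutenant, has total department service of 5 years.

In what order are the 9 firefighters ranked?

By rank: Ruiz and Szabo (Lieutenant); then Takahashi, Espinoza, Lindqvist and Sato (Engineer); then Oyelaran, Varga and Mbeki (Firefighter).
Ruiz and Szabo both have date of promotion to current rank Aug 19, 2014, so the next rule applies.
Among Ruiz and Szabo, alphabetically by surname: Ruiz before Szabo.
Among Takahashi, Espinoza, Lindqvist and Sato, by date of promotion to current rank (later first): Takahashi (Aug 7, 2013) before Espinoza (May 11, 2010) before Lindqvist and Sato (Apr 6, 2007).
Among Lindqvist and Sato, alphabetically by surname: Lindqvist before Sato.
Among Oyelaran, Varga and Mbeki, by date of promotion to current rank (later first): Oyelaran and Varga (Dec 7, 2002) before Mbeki (Aug 12, 2001).
Among Oyelaran and Varga, alphabetically by surname: Oyelaran before Varga.
Full order: Ruiz, Szabo, Takahashi, Espinoza, Lindqvist, Sato, Oyelaran, Varga, Mbeki.

Ruiz, Szabo, Takahashi, Espinoza, Lindqvist, Sato, Oyelaran, Varga, Mbeki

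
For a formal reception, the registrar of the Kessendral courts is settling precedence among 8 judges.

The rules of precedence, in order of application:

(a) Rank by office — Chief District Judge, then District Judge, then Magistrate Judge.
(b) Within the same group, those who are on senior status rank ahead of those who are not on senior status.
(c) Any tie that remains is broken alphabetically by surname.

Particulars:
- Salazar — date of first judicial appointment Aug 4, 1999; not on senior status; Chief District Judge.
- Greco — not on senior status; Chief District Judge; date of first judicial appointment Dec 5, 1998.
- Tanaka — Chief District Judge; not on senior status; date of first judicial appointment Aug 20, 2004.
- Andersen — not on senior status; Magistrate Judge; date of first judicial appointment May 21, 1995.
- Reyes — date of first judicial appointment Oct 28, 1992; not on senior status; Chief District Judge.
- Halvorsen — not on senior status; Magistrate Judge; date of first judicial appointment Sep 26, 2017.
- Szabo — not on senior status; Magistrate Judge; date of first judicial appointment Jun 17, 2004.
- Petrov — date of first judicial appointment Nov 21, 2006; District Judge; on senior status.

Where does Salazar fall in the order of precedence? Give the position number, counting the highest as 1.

By office: Greco, Reyes, Salazar and Tanaka (Chief District Judge); then Petrov (District Judge); then Andersen, Halvorsen and Szabo (Magistrate Judge).
Greco, Reyes, Salazar and Tanaka are each not on senior status, so the next rule applies.
Among Greco, Reyes, Salazar and Tanaka, alphabetically by surname: Greco before Reyes before Salazar before Tanaka.
Andersen, Halvorsen and Szabo are each not on senior status, so the next rule applies.
Among Andersen, Halvorsen and Szabo, alphabetically by surname: Andersen before Halvorsen before Szabo.
Order: Greco, Reyes, Salazar, Tanaka, Petrov, Andersen, Halvorsen, Szabo. So position 3.

3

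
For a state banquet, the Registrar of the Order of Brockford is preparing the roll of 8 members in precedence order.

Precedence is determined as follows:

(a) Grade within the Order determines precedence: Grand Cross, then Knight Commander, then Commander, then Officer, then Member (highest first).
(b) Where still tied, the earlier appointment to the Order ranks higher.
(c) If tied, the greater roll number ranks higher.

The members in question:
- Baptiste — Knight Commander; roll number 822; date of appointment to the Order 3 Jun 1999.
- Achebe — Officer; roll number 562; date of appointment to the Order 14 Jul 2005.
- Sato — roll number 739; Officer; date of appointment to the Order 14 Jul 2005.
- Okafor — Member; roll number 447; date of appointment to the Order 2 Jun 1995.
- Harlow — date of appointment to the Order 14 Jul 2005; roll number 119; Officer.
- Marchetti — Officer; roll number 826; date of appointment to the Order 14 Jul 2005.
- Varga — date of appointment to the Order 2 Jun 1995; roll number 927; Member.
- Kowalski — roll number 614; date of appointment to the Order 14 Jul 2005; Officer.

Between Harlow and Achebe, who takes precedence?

By grade within the Order: Baptiste (Knight Commander); then Marchetti, Sato, Kowalski, Achebe and Harlow (Officer); then Varga and Okafor (Member).
Marchetti, Sato, Kowalski, Achebe and Harlow all have date of appointment to the Order 14 Jul 2005, so the next rule applies.
Among Marchetti, Sato, Kowalski, Achebe and Harlow, by roll number (higher first): Marchetti (826) before Sato (739) before Kowalski (614) before Achebe (562) before Harlow (119).
Varga and Okafor both have date of appointment to the Order 2 Jun 1995, so the next rule applies.
Among Varga and Okafor, by roll number (higher first): Varga (927) before Okafor (447).
So Achebe takes precedence.

Achebe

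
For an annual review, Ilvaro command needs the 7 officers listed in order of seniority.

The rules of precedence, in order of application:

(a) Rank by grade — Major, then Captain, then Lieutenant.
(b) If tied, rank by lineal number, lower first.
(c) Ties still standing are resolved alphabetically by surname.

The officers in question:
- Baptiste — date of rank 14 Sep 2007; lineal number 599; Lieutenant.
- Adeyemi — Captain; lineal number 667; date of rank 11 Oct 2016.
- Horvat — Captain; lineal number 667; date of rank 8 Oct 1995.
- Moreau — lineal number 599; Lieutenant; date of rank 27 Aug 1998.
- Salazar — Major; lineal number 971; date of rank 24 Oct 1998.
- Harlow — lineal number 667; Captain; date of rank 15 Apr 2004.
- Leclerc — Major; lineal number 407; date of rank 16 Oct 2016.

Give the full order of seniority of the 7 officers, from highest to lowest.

Leclerc, Salazar, Adeyemi, Harlow, Horvat, Baptiste, Moreau

By grade: Leclerc and Salazar (Major); then Adeyemi, Harlow and Horvat (Captain); then Baptiste and Moreau (Lieutenant).
Among Leclerc and Salazar, by lineal number (lower first): Leclerc (407) before Salazar (971).
Adeyemi, Harlow and Horvat all have lineal number 667, so the next rule applies.
Among Adeyemi, Harlow and Horvat, alphabetically by surname: Adeyemi before Harlow before Horvat.
Baptiste and Moreau both have lineal number 599, so the next rule applies.
Among Baptiste and Moreau, alphabetically by surname: Baptiste before Moreau.
Full order: Leclerc, Salazar, Adeyemi, Harlow, Horvat, Baptiste, Moreau.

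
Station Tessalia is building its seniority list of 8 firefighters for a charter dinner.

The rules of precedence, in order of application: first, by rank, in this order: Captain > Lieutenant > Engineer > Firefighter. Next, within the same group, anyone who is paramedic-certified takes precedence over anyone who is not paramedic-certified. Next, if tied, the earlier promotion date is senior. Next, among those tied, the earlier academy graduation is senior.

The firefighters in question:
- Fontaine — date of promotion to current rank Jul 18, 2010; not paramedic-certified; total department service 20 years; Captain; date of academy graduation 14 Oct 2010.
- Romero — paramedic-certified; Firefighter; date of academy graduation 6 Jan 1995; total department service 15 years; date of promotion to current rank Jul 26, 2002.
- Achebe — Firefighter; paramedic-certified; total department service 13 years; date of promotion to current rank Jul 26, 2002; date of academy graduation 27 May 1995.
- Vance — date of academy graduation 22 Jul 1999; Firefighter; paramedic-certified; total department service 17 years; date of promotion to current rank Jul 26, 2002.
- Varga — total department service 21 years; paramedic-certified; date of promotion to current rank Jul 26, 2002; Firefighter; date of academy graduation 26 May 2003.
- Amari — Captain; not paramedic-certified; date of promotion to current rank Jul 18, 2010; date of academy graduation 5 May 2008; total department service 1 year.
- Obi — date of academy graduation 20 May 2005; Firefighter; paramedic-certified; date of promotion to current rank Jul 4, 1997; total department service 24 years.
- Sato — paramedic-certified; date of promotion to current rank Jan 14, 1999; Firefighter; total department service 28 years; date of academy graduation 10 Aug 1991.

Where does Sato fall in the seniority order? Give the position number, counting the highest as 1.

By rank: Amari and Fontaine (Captain); then Obi, Sato, Romero, Achebe, Vance and Varga (Firefighter).
Amari and Fontaine are each not paramedic-certified, so the next rule applies.
Amari and Fontaine both have date of promotion to current rank Jul 18, 2010, so the next rule applies.
Among Amari and Fontaine, by date of academy graduation (earlier first): Amari (5 May 2008) before Fontaine (14 Oct 2010).
Obi, Sato, Romero, Achebe, Vance and Varga are each paramedic-certified, so the next rule applies.
Among Obi, Sato, Romero, Achebe, Vance and Varga, by date of promotion to current rank (earlier first): Obi (Jul 4, 1997) before Sato (Jan 14, 1999) before Romero, Achebe, Vance and Varga (Jul 26, 2002).
Among Romero, Achebe, Vance and Varga, by date of academy graduation (earlier first): Romero (6 Jan 1995) before Achebe (27 May 1995) before Vance (22 Jul 1999) before Varga (26 May 2003).
Order: Amari, Fontaine, Obi, Sato, Romero, Achebe, Vance, Varga. So position 4.

4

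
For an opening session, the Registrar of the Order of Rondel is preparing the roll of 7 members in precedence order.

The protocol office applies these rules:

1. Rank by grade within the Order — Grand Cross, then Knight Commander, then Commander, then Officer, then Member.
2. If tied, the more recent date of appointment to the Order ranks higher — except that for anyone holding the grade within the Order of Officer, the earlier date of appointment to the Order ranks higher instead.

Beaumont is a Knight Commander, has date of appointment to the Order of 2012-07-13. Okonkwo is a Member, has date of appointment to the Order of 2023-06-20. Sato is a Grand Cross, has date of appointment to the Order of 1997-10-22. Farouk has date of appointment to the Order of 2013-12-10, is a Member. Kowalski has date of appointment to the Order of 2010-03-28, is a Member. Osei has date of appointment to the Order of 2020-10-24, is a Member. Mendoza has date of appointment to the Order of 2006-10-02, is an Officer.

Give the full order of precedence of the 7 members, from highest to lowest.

By grade within the Order: Sato (Grand Cross); then Beaumont (Knight Commander); then Mendoza (Officer); then Okonkwo, Osei, Farouk and Kowalski (Member).
Among Okonkwo, Osei, Farouk and Kowalski, by date of appointment to the Order (later first): Okonkwo (2023-06-20) before Osei (2020-10-24) before Farouk (2013-12-10) before Kowalski (2010-03-28).
Full order: Sato, Beaumont, Mendoza, Okonkwo, Osei, Farouk, Kowalski.

Sato, Beaumont, Mendoza, Okonkwo, Osei, Farouk, Kowalski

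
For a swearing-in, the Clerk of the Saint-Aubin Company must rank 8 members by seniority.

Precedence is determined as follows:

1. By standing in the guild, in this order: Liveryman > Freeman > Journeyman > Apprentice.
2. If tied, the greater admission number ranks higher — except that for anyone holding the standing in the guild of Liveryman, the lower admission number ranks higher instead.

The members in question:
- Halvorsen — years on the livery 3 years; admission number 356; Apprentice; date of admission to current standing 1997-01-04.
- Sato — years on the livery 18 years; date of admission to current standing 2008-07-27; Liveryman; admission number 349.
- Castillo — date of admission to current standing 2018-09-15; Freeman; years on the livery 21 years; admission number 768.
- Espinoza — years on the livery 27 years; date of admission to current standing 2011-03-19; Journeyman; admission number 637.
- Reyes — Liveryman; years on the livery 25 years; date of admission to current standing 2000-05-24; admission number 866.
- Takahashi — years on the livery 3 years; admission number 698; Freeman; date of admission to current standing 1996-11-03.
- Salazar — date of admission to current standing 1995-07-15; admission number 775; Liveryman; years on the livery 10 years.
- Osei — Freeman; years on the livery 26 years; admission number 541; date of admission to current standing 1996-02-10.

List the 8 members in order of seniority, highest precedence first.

Sato, Salazar, Reyes, Castillo, Takahashi, Osei, Espinoza, Halvorsen

By standing in the guild: Sato, Salazar and Reyes (Liveryman); then Castillo, Takahashi and Osei (Freeman); then Espinoza (Journeyman); then Halvorsen (Apprentice).
Among Sato, Salazar and Reyes, by admission number (lower first) (reversed rule for this group): Sato (349) before Salazar (775) before Reyes (866).
Among Castillo, Takahashi and Osei, by admission number (higher first): Castillo (768) before Takahashi (698) before Osei (541).
Full order: Sato, Salazar, Reyes, Castillo, Takahashi, Osei, Espinoza, Halvorsen.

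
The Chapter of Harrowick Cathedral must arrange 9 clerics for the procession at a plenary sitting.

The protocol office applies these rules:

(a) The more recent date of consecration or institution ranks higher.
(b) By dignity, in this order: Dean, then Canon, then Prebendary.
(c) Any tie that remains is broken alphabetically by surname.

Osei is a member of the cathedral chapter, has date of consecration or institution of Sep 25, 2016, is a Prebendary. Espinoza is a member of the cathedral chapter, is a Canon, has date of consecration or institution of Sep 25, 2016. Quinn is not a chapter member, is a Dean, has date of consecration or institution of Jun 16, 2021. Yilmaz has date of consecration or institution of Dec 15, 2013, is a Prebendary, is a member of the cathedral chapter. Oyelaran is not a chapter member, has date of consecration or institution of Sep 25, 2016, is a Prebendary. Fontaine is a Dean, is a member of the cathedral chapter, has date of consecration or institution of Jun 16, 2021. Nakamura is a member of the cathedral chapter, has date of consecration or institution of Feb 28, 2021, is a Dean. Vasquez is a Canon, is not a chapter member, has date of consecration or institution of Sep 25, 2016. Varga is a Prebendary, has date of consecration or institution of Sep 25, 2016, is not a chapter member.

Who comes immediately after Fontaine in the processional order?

Quinn

By date of consecration or institution (later first): Fontaine and Quinn (both Jun 16, 2021); then Nakamura (Feb 28, 2021); then Espinoza, Vasquez, Osei, Oyelaran and Varga (each Sep 25, 2016); then Yilmaz (Dec 15, 2013).
Fontaine and Quinn are each Dean, so the next rule applies.
Among Fontaine and Quinn, alphabetically by surname: Fontaine before Quinn.
Among Espinoza, Vasquez, Osei, Oyelaran and Varga, by dignity: Espinoza and Vasquez (Canon) before Osei, Oyelaran and Varga (Prebendary).
Among Espinoza and Vasquez, alphabetically by surname: Espinoza before Vasquez.
Among Osei, Oyelaran and Varga, alphabetically by surname: Osei before Oyelaran before Varga.
Order: Fontaine, Quinn, Nakamura, Espinoza, Vasquez, Osei, Oyelaran, Varga, Yilmaz.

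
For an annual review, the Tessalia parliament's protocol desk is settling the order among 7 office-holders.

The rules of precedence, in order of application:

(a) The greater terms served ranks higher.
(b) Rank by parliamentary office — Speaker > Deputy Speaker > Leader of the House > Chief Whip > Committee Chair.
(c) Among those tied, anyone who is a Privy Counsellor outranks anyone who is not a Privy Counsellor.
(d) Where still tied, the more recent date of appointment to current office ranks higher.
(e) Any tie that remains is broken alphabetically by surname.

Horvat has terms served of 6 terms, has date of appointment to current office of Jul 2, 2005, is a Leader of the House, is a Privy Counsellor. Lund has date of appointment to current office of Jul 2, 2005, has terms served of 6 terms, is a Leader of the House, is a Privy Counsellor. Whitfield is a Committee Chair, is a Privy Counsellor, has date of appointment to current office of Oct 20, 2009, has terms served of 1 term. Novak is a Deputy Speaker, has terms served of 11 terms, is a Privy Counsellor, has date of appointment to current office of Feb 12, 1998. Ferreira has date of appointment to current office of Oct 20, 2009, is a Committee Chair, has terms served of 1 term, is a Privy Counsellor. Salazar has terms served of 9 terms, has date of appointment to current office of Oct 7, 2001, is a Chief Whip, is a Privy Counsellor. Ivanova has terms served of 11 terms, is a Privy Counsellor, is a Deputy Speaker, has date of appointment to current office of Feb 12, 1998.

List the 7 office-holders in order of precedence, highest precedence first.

By terms served (higher first): Ivanova and Novak (both 11 terms); then Salazar (9 terms); then Horvat and Lund (both 6 terms); then Ferreira and Whitfield (both 1 term).
Ivanova and Novak are each Deputy Speaker, so the next rule applies.
Ivanova and Novak are each a Privy Counsellor, so the next rule applies.
Ivanova and Novak both have date of appointment to current office Feb 12, 1998, so the next rule applies.
Among Ivanova and Novak, alphabetically by surname: Ivanova before Novak.
Horvat and Lund are each Leader of the House, so the next rule applies.
Horvat and Lund are each a Privy Counsellor, so the next rule applies.
Horvat and Lund both have date of appointment to current office Jul 2, 2005, so the next rule applies.
Among Horvat and Lund, alphabetically by surname: Horvat before Lund.
Ferreira and Whitfield are each Committee Chair, so the next rule applies.
Ferreira and Whitfield are each a Privy Counsellor, so the next rule applies.
Ferreira and Whitfield both have date of appointment to current office Oct 20, 2009, so the next rule applies.
Among Ferreira and Whitfield, alphabetically by surname: Ferreira before Whitfield.
Full order: Ivanova, Novak, Salazar, Horvat, Lund, Ferreira, Whitfield.

Ivanova, Novak, Salazar, Horvat, Lund, Ferreira, Whitfield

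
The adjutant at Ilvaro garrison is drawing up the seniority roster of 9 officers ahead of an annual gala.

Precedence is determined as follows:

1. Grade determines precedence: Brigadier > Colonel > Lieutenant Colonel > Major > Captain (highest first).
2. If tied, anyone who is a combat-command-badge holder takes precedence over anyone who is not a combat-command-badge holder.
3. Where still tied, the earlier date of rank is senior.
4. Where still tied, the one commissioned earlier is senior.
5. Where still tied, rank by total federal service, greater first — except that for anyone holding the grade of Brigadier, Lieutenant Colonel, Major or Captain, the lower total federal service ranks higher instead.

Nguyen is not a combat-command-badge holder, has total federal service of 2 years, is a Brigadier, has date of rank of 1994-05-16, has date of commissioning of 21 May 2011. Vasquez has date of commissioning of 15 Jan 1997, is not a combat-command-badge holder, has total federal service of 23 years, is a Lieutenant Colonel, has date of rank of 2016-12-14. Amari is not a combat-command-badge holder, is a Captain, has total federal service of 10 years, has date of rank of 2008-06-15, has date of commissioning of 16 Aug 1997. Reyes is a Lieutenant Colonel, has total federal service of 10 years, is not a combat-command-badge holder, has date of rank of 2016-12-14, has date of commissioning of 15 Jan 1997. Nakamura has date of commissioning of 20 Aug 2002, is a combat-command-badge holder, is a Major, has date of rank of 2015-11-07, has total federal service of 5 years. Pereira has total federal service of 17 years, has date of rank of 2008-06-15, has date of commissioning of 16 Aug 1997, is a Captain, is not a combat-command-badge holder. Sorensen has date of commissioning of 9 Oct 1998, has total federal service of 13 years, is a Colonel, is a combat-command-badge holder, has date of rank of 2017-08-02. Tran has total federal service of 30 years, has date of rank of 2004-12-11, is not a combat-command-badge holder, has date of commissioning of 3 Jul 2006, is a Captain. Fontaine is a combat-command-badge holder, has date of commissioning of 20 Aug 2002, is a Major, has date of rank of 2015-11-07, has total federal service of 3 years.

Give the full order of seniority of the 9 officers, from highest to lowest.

By grade: Nguyen (Brigadier); then Sorensen (Colonel); then Reyes and Vasquez (Lieutenant Colonel); then Fontaine and Nakamura (Major); then Tran, Amari and Pereira (Captain).
Reyes and Vasquez are each not a combat-command-badge holder, so the next rule applies.
Reyes and Vasquez both have date of rank 2016-12-14, so the next rule applies.
Reyes and Vasquez both have date of commissioning 15 Jan 1997, so the next rule applies.
Among Reyes and Vasquez, by total federal service (lower first) (reversed rule for this group): Reyes (10 years) before Vasquez (23 years).
Fontaine and Nakamura are each a combat-command-badge holder, so the next rule applies.
Fontaine and Nakamura both have date of rank 2015-11-07, so the next rule applies.
Fontaine and Nakamura both have date of commissioning 20 Aug 2002, so the next rule applies.
Among Fontaine and Nakamura, by total federal service (lower first) (reversed rule for this group): Fontaine (3 years) before Nakamura (5 years).
Tran, Amari and Pereira are each not a combat-command-badge holder, so the next rule applies.
Among Tran, Amari and Pereira, by date of rank (earlier first): Tran (2004-12-11) before Amari and Pereira (2008-06-15).
Amari and Pereira both have date of commissioning 16 Aug 1997, so the next rule applies.
Among Amari and Pereira, by total federal service (lower first) (reversed rule for this group): Amari (10 years) before Pereira (17 years).
Full order: Nguyen, Sorensen, Reyes, Vasquez, Fontaine, Nakamura, Tran, Amari, Pereira.

Nguyen, Sorensen, Reyes, Vasquez, Fontaine, Nakamura, Tran, Amari, Pereira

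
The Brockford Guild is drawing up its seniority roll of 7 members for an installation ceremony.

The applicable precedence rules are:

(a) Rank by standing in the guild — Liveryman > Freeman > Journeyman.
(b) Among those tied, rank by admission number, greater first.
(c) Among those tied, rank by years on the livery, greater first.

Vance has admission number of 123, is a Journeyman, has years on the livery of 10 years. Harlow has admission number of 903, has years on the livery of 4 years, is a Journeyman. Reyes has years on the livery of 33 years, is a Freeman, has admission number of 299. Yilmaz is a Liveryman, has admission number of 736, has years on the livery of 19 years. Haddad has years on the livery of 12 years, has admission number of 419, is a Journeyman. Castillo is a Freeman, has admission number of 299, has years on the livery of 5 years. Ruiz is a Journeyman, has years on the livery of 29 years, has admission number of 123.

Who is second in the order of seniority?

Reyes

By standing in the guild: Yilmaz (Liveryman); then Reyes and Castillo (Freeman); then Harlow, Haddad, Ruiz and Vance (Journeyman).
Reyes and Castillo both have admission number 299, so the next rule applies.
Among Reyes and Castillo, by years on the livery (higher first): Reyes (33 years) before Castillo (5 years).
Among Harlow, Haddad, Ruiz and Vance, by admission number (higher first): Harlow (903) before Haddad (419) before Ruiz and Vance (123).
Among Ruiz and Vance, by years on the livery (higher first): Ruiz (29 years) before Vance (10 years).
Order: Yilmaz, Reyes, Castillo, Harlow, Haddad, Ruiz, Vance.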